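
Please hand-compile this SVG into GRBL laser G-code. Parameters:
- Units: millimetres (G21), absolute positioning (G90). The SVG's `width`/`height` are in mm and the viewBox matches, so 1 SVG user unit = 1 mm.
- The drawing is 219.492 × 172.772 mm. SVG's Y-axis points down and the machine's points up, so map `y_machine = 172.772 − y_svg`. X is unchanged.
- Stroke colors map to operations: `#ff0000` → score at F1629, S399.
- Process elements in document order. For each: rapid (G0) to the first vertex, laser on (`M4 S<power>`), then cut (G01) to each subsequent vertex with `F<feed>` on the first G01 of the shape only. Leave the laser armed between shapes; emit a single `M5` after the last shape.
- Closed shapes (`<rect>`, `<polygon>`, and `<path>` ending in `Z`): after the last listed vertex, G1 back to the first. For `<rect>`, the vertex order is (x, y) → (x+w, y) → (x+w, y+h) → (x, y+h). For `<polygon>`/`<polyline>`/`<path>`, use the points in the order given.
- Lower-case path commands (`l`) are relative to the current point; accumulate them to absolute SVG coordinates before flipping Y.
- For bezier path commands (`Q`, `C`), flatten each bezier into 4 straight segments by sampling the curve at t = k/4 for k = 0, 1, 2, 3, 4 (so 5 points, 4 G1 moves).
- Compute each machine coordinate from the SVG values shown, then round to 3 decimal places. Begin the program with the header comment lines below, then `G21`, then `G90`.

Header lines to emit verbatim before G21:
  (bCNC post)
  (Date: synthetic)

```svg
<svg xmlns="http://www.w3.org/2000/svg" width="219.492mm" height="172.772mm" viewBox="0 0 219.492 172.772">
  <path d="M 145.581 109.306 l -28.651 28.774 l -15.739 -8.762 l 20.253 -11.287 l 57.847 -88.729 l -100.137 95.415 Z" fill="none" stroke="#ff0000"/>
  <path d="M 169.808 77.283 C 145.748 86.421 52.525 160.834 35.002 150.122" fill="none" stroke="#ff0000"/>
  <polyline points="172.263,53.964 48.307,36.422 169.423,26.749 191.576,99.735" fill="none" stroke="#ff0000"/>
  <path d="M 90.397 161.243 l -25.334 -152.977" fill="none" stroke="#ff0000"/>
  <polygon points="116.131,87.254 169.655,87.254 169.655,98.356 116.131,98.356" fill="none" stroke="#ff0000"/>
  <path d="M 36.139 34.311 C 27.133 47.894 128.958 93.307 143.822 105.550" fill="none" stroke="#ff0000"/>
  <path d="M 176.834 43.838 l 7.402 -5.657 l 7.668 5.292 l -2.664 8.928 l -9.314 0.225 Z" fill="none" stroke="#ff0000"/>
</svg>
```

1 u = 1 mm; y_m = 172.772 − y.

[1] `<path>` closed polygon, #ff0000→score S399 F1629: (145.581,63.466) → (116.930,34.692) → (101.191,43.454) → (121.444,54.741) → (179.291,143.470) → (79.154,48.055) → (145.581,63.466) (closed)

[2] `<path>` cubic bezier, #ff0000→score S399 F1629: (169.808,95.489) → (141.058,78.746) → (99.954,51.626) → (60.075,28.227) → (35.002,22.650)

[3] `<polyline>` open polyline, #ff0000→score S399 F1629: (172.263,118.808) → (48.307,136.350) → (169.423,146.023) → (191.576,73.037)

[4] `<path>` line segment, #ff0000→score S399 F1629: (90.397,11.529) → (65.063,164.506)

[5] `<polygon>` rectangle, #ff0000→score S399 F1629: (116.131,85.518) → (169.655,85.518) → (169.655,74.416) → (116.131,74.416) → (116.131,85.518) (closed)

[6] `<path>` cubic bezier, #ff0000→score S399 F1629: (36.139,138.461) → (47.075,123.321) → (81.029,102.339) → (119.459,81.608) → (143.822,67.222)

[7] `<path>` regular polygon, #ff0000→score S399 F1629: (176.834,128.934) → (184.236,134.591) → (191.904,129.299) → (189.240,120.371) → (179.926,120.146) → (176.834,128.934) (closed)

(bCNC post)
(Date: synthetic)
G21
G90
G0 X145.581 Y63.466
M4 S399
G01 X116.930 Y34.692 F1629
G01 X101.191 Y43.454
G01 X121.444 Y54.741
G01 X179.291 Y143.470
G01 X79.154 Y48.055
G01 X145.581 Y63.466
G0 X169.808 Y95.489
M4 S399
G01 X141.058 Y78.746 F1629
G01 X99.954 Y51.626
G01 X60.075 Y28.227
G01 X35.002 Y22.650
G0 X172.263 Y118.808
M4 S399
G01 X48.307 Y136.350 F1629
G01 X169.423 Y146.023
G01 X191.576 Y73.037
G0 X90.397 Y11.529
M4 S399
G01 X65.063 Y164.506 F1629
G0 X116.131 Y85.518
M4 S399
G01 X169.655 Y85.518 F1629
G01 X169.655 Y74.416
G01 X116.131 Y74.416
G01 X116.131 Y85.518
G0 X36.139 Y138.461
M4 S399
G01 X47.075 Y123.321 F1629
G01 X81.029 Y102.339
G01 X119.459 Y81.608
G01 X143.822 Y67.222
G0 X176.834 Y128.934
M4 S399
G01 X184.236 Y134.591 F1629
G01 X191.904 Y129.299
G01 X189.240 Y120.371
G01 X179.926 Y120.146
G01 X176.834 Y128.934
M5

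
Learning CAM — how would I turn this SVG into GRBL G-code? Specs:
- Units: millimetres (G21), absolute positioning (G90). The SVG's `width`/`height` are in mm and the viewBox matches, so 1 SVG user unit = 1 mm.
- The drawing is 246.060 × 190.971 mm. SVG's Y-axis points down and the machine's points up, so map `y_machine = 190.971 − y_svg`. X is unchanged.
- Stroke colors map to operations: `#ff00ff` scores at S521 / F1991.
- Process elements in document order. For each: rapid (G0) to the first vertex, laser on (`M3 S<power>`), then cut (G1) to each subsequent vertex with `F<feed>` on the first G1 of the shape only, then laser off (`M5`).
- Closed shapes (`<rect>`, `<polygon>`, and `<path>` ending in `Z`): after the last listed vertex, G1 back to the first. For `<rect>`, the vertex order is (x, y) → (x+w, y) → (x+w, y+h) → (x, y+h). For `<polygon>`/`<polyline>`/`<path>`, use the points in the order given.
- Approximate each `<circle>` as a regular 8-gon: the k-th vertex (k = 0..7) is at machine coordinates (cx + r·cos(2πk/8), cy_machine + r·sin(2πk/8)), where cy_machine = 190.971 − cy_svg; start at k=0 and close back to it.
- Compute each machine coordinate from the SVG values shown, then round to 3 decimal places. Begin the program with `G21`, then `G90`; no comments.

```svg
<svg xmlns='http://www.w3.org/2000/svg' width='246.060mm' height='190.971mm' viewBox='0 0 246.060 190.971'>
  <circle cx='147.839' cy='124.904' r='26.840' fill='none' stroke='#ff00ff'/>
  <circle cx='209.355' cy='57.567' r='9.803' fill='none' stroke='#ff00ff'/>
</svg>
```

Since the viewBox matches the mm dimensions, user units are millimetres directly. The only transform is the Y-flip y_m = 190.971 − y_svg.

Shape 1 is a circle drawn with `<circle>`. Its stroke #ff00ff means score at S521, F1991. After flipping Y the toolpath is (174.679,66.067) → (166.818,85.046) → (147.839,92.907) → (128.860,85.046) → (120.999,66.067) → (128.860,47.088) → (147.839,39.227) → (166.818,47.088) → (174.679,66.067), returning to the start.

Shape 2 is a circle drawn with `<circle>`. Its stroke #ff00ff means score at S521, F1991. After flipping Y the toolpath is (219.158,133.404) → (216.287,140.336) → (209.355,143.207) → (202.423,140.336) → (199.552,133.404) → (202.423,126.472) → (209.355,123.601) → (216.287,126.472) → (219.158,133.404), returning to the start.

G21
G90
G0 X174.679 Y66.067
M3 S521
G1 X166.818 Y85.046 F1991
G1 X147.839 Y92.907
G1 X128.860 Y85.046
G1 X120.999 Y66.067
G1 X128.860 Y47.088
G1 X147.839 Y39.227
G1 X166.818 Y47.088
G1 X174.679 Y66.067
M5
G0 X219.158 Y133.404
M3 S521
G1 X216.287 Y140.336 F1991
G1 X209.355 Y143.207
G1 X202.423 Y140.336
G1 X199.552 Y133.404
G1 X202.423 Y126.472
G1 X209.355 Y123.601
G1 X216.287 Y126.472
G1 X219.158 Y133.404
M5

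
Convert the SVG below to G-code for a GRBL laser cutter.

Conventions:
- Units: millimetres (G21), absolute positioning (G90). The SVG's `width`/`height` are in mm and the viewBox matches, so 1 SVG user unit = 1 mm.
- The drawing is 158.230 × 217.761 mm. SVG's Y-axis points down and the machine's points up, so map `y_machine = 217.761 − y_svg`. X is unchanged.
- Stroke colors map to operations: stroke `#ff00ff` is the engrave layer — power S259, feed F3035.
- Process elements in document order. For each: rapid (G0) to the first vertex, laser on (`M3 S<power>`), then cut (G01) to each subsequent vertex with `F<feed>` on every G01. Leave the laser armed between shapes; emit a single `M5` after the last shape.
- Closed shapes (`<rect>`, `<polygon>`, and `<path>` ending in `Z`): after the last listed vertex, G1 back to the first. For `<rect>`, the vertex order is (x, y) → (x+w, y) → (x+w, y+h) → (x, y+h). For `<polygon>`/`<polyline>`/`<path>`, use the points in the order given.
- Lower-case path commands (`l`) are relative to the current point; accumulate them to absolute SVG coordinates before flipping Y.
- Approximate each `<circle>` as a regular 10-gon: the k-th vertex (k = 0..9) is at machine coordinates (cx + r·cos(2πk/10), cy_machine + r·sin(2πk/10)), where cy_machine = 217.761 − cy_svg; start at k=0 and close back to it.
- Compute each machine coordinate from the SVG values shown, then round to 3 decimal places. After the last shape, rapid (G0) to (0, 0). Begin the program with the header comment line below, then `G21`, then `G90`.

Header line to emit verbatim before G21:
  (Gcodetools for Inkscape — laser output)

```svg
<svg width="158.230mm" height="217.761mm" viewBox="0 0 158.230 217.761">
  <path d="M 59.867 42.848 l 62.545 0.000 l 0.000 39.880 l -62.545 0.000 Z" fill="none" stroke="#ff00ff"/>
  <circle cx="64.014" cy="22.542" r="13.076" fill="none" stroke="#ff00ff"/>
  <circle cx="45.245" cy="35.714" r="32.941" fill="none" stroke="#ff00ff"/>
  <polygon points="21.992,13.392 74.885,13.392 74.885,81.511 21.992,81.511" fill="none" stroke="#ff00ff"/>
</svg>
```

(Gcodetools for Inkscape — laser output)
G21
G90
G0 X59.867 Y174.913
M3 S259
G01 X122.412 Y174.913 F3035
G01 X122.412 Y135.033 F3035
G01 X59.867 Y135.033 F3035
G01 X59.867 Y174.913 F3035
G0 X77.090 Y195.219
M3 S259
G01 X74.593 Y202.905 F3035
G01 X68.055 Y207.655 F3035
G01 X59.973 Y207.655 F3035
G01 X53.435 Y202.905 F3035
G01 X50.938 Y195.219 F3035
G01 X53.435 Y187.533 F3035
G01 X59.973 Y182.783 F3035
G01 X68.055 Y182.783 F3035
G01 X74.593 Y187.533 F3035
G01 X77.090 Y195.219 F3035
G0 X78.186 Y182.047
M3 S259
G01 X71.895 Y201.409 F3035
G01 X55.424 Y213.376 F3035
G01 X35.066 Y213.376 F3035
G01 X18.595 Y201.409 F3035
G01 X12.304 Y182.047 F3035
G01 X18.595 Y162.685 F3035
G01 X35.066 Y150.718 F3035
G01 X55.424 Y150.718 F3035
G01 X71.895 Y162.685 F3035
G01 X78.186 Y182.047 F3035
G0 X21.992 Y204.369
M3 S259
G01 X74.885 Y204.369 F3035
G01 X74.885 Y136.250 F3035
G01 X21.992 Y136.250 F3035
G01 X21.992 Y204.369 F3035
M5
G0 X0.000 Y0.000

Since the viewBox matches the mm dimensions, user units are millimetres directly. The only transform is the Y-flip y_m = 217.761 − y_svg.

Shape 1 is a rectangle drawn with `<path>`. Its stroke #ff00ff means engrave at S259, F3035. After flipping Y the toolpath is (59.867,174.913) → (122.412,174.913) → (122.412,135.033) → (59.867,135.033) → (59.867,174.913), returning to the start.

Shape 2 is a circle drawn with `<circle>`. Its stroke #ff00ff means engrave at S259, F3035. After flipping Y the toolpath is (77.090,195.219) → (74.593,202.905) → (68.055,207.655) → (59.973,207.655) → (53.435,202.905) → (50.938,195.219) → (53.435,187.533) → (59.973,182.783) → (68.055,182.783) → (74.593,187.533) → (77.090,195.219), returning to the start.

Shape 3 is a circle drawn with `<circle>`. Its stroke #ff00ff means engrave at S259, F3035. After flipping Y the toolpath is (78.186,182.047) → (71.895,201.409) → (55.424,213.376) → (35.066,213.376) → (18.595,201.409) → (12.304,182.047) → (18.595,162.685) → (35.066,150.718) → (55.424,150.718) → (71.895,162.685) → (78.186,182.047), returning to the start.

Shape 4 is a rectangle drawn with `<polygon>`. Its stroke #ff00ff means engrave at S259, F3035. After flipping Y the toolpath is (21.992,204.369) → (74.885,204.369) → (74.885,136.250) → (21.992,136.250) → (21.992,204.369), returning to the start.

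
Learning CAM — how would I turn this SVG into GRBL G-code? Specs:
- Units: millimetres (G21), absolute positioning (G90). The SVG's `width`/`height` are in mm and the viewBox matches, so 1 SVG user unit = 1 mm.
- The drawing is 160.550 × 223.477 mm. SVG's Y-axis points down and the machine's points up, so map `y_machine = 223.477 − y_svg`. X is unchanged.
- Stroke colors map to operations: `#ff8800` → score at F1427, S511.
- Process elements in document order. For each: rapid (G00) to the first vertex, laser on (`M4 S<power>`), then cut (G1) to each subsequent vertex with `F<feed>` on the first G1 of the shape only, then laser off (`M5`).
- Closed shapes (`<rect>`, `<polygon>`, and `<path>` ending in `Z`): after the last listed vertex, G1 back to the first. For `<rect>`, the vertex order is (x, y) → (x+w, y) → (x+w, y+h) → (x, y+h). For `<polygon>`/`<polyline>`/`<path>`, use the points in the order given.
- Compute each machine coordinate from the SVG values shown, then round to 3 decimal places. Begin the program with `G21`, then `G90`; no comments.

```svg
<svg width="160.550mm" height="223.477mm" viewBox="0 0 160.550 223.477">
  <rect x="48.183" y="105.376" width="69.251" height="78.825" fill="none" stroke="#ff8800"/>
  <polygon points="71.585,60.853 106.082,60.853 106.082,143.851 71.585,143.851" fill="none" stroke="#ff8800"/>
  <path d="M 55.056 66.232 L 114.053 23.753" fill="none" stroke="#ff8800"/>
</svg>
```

Since the viewBox matches the mm dimensions, user units are millimetres directly. The only transform is the Y-flip y_m = 223.477 − y_svg.

Shape 1 is a rectangle drawn with `<rect>`. Its stroke #ff8800 means score at S511, F1427. After flipping Y the toolpath is (48.183,118.101) → (117.434,118.101) → (117.434,39.276) → (48.183,39.276) → (48.183,118.101), returning to the start.

Shape 2 is a rectangle drawn with `<polygon>`. Its stroke #ff8800 means score at S511, F1427. After flipping Y the toolpath is (71.585,162.624) → (106.082,162.624) → (106.082,79.626) → (71.585,79.626) → (71.585,162.624), returning to the start.

Shape 3 is a line segment drawn with `<path>`. Its stroke #ff8800 means score at S511, F1427. After flipping Y the toolpath is (55.056,157.245) → (114.053,199.724).

G21
G90
G00 X48.183 Y118.101
M4 S511
G1 X117.434 Y118.101 F1427
G1 X117.434 Y39.276
G1 X48.183 Y39.276
G1 X48.183 Y118.101
M5
G00 X71.585 Y162.624
M4 S511
G1 X106.082 Y162.624 F1427
G1 X106.082 Y79.626
G1 X71.585 Y79.626
G1 X71.585 Y162.624
M5
G00 X55.056 Y157.245
M4 S511
G1 X114.053 Y199.724 F1427
M5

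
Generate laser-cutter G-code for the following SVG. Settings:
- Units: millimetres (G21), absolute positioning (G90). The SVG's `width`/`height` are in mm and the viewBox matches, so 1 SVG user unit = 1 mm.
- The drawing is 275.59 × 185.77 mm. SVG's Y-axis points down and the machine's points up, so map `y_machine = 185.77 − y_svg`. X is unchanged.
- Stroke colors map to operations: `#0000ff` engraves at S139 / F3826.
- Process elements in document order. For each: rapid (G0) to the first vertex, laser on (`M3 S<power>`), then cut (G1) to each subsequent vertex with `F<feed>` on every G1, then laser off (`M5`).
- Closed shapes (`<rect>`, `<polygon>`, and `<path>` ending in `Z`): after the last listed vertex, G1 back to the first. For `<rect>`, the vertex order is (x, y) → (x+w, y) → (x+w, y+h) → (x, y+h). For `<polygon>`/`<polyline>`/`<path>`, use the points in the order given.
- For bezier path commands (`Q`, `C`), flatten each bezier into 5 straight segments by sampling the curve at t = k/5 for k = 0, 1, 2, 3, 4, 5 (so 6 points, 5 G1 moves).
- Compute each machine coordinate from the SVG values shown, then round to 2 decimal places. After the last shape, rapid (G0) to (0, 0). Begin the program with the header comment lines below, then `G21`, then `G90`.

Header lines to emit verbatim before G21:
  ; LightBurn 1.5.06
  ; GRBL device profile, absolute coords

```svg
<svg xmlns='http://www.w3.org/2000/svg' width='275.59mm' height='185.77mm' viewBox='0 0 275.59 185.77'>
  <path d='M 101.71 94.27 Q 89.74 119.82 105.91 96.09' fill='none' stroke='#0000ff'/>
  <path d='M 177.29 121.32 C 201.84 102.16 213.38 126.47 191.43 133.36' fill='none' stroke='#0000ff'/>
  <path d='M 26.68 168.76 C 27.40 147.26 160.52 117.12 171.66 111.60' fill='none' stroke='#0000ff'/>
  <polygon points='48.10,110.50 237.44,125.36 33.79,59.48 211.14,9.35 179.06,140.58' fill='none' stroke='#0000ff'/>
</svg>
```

; LightBurn 1.5.06
; GRBL device profile, absolute coords
G21
G90
G0 X101.71 Y91.50
M3 S139
G1 X98.05 Y83.25 F3826
G1 X96.64 Y78.94 F3826
G1 X97.48 Y78.58 F3826
G1 X100.57 Y82.16 F3826
G1 X105.91 Y89.68 F3826
M5
G0 X177.29 Y64.45
M3 S139
G1 X190.29 Y71.22 F3826
G1 X199.19 Y70.47 F3826
G1 X203.01 Y65.14 F3826
G1 X200.75 Y58.15 F3826
G1 X191.43 Y52.41 F3826
M5
G0 X26.68 Y17.01
M3 S139
G1 X40.96 Y30.68 F3826
G1 X74.82 Y44.83 F3826
G1 X116.02 Y57.86 F3826
G1 X152.37 Y68.17 F3826
G1 X171.66 Y74.17 F3826
M5
G0 X48.10 Y75.27
M3 S139
G1 X237.44 Y60.41 F3826
G1 X33.79 Y126.29 F3826
G1 X211.14 Y176.42 F3826
G1 X179.06 Y45.19 F3826
G1 X48.10 Y75.27 F3826
M5
G0 X0.00 Y0.00

viewBox `0 0 275.59 185.77` with mm width/height → 1 unit = 1 mm. Flip: y_m = 185.77 − y_svg.

**Shape 1** — `<path>` quadratic bezier, stroke `#0000ff` → engrave (S139, F3826). Control points (SVG): P0=(101.71,94.27), P1=(89.74,119.82), P2=(105.91,96.09); sampled at t=k/5. Machine vertices: (101.71,91.50) → (98.05,83.25) → (96.64,78.94) → (97.48,78.58) → (100.57,82.16) → (105.91,89.68). Open path.

**Shape 2** — `<path>` cubic bezier, stroke `#0000ff` → engrave (S139, F3826). Control points (SVG): P0=(177.29,121.32), P1=(201.84,102.16), P2=(213.38,126.47), P3=(191.43,133.36); sampled at t=k/5. Machine vertices: (177.29,64.45) → (190.29,71.22) → (199.19,70.47) → (203.01,65.14) → (200.75,58.15) → (191.43,52.41). Open path.

**Shape 3** — `<path>` cubic bezier, stroke `#0000ff` → engrave (S139, F3826). Control points (SVG): P0=(26.68,168.76), P1=(27.40,147.26), P2=(160.52,117.12), P3=(171.66,111.60); sampled at t=k/5. Machine vertices: (26.68,17.01) → (40.96,30.68) → (74.82,44.83) → (116.02,57.86) → (152.37,68.17) → (171.66,74.17). Open path.

**Shape 4** — `<polygon>` closed polygon, stroke `#0000ff` → engrave (S139, F3826). Machine vertices: (48.10,75.27) → (237.44,60.41) → (33.79,126.29) → (211.14,176.42) → (179.06,45.19) → (48.10,75.27). Closed: final G1 returns to the first vertex.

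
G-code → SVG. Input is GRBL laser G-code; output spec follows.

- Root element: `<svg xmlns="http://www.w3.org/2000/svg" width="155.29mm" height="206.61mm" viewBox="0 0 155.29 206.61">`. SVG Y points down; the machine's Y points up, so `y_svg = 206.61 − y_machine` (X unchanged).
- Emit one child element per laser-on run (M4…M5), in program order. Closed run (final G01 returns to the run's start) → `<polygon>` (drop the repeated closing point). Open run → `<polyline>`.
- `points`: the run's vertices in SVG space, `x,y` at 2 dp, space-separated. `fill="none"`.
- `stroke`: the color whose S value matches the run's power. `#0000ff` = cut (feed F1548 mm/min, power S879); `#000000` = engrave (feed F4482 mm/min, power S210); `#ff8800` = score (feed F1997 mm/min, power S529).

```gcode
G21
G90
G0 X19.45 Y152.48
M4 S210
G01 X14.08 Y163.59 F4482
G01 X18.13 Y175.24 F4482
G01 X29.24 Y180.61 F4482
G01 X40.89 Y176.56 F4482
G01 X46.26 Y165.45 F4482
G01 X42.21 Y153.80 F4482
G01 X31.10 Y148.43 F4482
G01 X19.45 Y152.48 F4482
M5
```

Machine Y-up, SVG Y-down with viewBox height 206.61, so y_svg = 206.61 − y_machine; X carries over. Every run uses S210, so all elements get stroke `#000000` (engrave).

Run 1: The run returns to its start, so emit a `<polygon>` with points (Y-flipped): 19.45,54.13 14.08,43.02 18.13,31.37 29.24,26.00 40.89,30.05 46.26,41.16 42.21,52.81 31.10,58.18.

<svg xmlns="http://www.w3.org/2000/svg" width="155.29mm" height="206.61mm" viewBox="0 0 155.29 206.61">
  <polygon points="19.45,54.13 14.08,43.02 18.13,31.37 29.24,26.00 40.89,30.05 46.26,41.16 42.21,52.81 31.10,58.18" fill="none" stroke="#000000"/>
</svg>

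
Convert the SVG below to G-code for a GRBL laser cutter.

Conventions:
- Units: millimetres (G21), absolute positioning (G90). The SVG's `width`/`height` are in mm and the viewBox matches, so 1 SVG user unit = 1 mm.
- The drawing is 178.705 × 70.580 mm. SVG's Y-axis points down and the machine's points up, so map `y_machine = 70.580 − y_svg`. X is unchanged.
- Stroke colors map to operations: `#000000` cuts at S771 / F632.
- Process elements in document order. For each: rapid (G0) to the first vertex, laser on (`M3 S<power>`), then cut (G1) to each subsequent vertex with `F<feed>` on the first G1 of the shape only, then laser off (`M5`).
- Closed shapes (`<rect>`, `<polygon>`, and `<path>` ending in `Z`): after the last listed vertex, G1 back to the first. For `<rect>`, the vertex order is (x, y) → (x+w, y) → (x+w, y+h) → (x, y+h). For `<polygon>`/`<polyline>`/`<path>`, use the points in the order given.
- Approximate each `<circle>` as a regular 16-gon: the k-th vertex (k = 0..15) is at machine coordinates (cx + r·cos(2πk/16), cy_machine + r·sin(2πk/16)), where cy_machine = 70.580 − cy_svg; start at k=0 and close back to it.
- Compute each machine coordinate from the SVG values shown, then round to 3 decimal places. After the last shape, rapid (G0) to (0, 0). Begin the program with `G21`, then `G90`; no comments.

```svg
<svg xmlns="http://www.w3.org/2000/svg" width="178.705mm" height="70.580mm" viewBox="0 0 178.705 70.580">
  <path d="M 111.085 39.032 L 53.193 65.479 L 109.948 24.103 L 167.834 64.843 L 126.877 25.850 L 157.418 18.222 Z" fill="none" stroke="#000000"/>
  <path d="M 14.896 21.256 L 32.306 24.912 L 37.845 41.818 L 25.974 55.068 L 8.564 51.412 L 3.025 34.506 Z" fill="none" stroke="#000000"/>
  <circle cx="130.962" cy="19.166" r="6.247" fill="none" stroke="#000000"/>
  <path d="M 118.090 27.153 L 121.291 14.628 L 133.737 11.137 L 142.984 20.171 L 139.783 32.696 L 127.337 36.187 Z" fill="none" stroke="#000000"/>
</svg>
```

Since the viewBox matches the mm dimensions, user units are millimetres directly. The only transform is the Y-flip y_m = 70.580 − y_svg.

Shape 1 is a closed polygon drawn with `<path>`. Its stroke #000000 means cut at S771, F632. After flipping Y the toolpath is (111.085,31.548) → (53.193,5.101) → (109.948,46.477) → (167.834,5.737) → (126.877,44.730) → (157.418,52.358) → (111.085,31.548), returning to the start.

Shape 2 is a regular polygon drawn with `<path>`. Its stroke #000000 means cut at S771, F632. After flipping Y the toolpath is (14.896,49.324) → (32.306,45.668) → (37.845,28.762) → (25.974,15.512) → (8.564,19.168) → (3.025,36.074) → (14.896,49.324), returning to the start.

Shape 3 is a circle drawn with `<circle>`. Its stroke #000000 means cut at S771, F632. After flipping Y the toolpath is (137.209,51.414) → (136.733,53.805) → (135.379,55.831) → (133.353,57.185) → (130.962,57.661) → (128.571,57.185) → (126.545,55.831) → (125.191,53.805) → (124.715,51.414) → (125.191,49.023) → (126.545,46.997) → (128.571,45.643) → (130.962,45.167) → (133.353,45.643) → (135.379,46.997) → (136.733,49.023) → (137.209,51.414), returning to the start.

Shape 4 is a regular polygon drawn with `<path>`. Its stroke #000000 means cut at S771, F632. After flipping Y the toolpath is (118.090,43.427) → (121.291,55.952) → (133.737,59.443) → (142.984,50.409) → (139.783,37.884) → (127.337,34.393) → (118.090,43.427), returning to the start.

G21
G90
G0 X111.085 Y31.548
M3 S771
G1 X53.193 Y5.101 F632
G1 X109.948 Y46.477
G1 X167.834 Y5.737
G1 X126.877 Y44.730
G1 X157.418 Y52.358
G1 X111.085 Y31.548
M5
G0 X14.896 Y49.324
M3 S771
G1 X32.306 Y45.668 F632
G1 X37.845 Y28.762
G1 X25.974 Y15.512
G1 X8.564 Y19.168
G1 X3.025 Y36.074
G1 X14.896 Y49.324
M5
G0 X137.209 Y51.414
M3 S771
G1 X136.733 Y53.805 F632
G1 X135.379 Y55.831
G1 X133.353 Y57.185
G1 X130.962 Y57.661
G1 X128.571 Y57.185
G1 X126.545 Y55.831
G1 X125.191 Y53.805
G1 X124.715 Y51.414
G1 X125.191 Y49.023
G1 X126.545 Y46.997
G1 X128.571 Y45.643
G1 X130.962 Y45.167
G1 X133.353 Y45.643
G1 X135.379 Y46.997
G1 X136.733 Y49.023
G1 X137.209 Y51.414
M5
G0 X118.090 Y43.427
M3 S771
G1 X121.291 Y55.952 F632
G1 X133.737 Y59.443
G1 X142.984 Y50.409
G1 X139.783 Y37.884
G1 X127.337 Y34.393
G1 X118.090 Y43.427
M5
G0 X0.000 Y0.000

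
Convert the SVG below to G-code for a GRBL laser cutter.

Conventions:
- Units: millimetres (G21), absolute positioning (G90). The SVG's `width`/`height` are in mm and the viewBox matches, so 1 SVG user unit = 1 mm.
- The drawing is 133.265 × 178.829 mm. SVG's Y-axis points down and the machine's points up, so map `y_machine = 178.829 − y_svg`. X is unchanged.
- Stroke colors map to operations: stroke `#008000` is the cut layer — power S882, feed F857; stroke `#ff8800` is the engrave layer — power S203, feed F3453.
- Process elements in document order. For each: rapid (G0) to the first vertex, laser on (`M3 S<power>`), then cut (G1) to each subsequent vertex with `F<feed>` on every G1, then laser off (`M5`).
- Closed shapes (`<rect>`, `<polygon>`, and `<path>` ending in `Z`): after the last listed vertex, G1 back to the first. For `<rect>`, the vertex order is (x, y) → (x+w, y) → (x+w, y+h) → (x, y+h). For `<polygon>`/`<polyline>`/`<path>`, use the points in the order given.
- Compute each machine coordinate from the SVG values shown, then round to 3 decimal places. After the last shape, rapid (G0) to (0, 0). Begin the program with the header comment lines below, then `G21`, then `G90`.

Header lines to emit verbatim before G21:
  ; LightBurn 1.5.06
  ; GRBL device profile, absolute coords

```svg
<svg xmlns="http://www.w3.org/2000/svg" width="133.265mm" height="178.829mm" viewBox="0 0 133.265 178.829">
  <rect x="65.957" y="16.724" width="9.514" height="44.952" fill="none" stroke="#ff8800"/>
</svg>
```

Since the viewBox matches the mm dimensions, user units are millimetres directly. The only transform is the Y-flip y_m = 178.829 − y_svg.

Shape 1 is a rectangle drawn with `<rect>`. Its stroke #ff8800 means engrave at S203, F3453. After flipping Y the toolpath is (65.957,162.105) → (75.471,162.105) → (75.471,117.153) → (65.957,117.153) → (65.957,162.105), returning to the start.

; LightBurn 1.5.06
; GRBL device profile, absolute coords
G21
G90
G0 X65.957 Y162.105
M3 S203
G1 X75.471 Y162.105 F3453
G1 X75.471 Y117.153 F3453
G1 X65.957 Y117.153 F3453
G1 X65.957 Y162.105 F3453
M5
G0 X0.000 Y0.000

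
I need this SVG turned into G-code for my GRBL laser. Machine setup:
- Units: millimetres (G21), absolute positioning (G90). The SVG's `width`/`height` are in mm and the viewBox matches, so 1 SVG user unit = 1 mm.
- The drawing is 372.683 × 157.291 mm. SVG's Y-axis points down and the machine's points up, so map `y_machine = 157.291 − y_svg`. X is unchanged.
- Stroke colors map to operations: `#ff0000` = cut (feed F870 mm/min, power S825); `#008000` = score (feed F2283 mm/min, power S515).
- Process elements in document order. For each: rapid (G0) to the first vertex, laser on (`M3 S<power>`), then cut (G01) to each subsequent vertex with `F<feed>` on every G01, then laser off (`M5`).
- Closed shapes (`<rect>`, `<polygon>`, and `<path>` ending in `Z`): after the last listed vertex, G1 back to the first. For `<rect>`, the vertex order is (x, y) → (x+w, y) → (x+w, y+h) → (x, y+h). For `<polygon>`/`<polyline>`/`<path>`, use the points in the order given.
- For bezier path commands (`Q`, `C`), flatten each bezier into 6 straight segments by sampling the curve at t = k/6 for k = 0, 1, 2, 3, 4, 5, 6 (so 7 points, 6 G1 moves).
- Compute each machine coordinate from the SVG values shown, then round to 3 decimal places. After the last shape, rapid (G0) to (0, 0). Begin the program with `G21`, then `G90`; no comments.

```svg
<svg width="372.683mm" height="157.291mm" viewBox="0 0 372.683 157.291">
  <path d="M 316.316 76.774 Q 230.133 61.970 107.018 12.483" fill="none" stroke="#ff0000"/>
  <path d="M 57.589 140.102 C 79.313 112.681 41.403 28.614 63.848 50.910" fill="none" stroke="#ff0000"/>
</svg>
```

G21
G90
G0 X316.316 Y80.517
M3 S825
G01 X286.562 Y86.415 F870
G01 X254.757 Y94.240 F870
G01 X220.900 Y103.992 F870
G01 X184.991 Y115.670 F870
G01 X147.030 Y129.276 F870
G01 X107.018 Y144.808 F870
M5
G0 X57.589 Y17.189
M3 S825
G01 X64.037 Y34.865 F870
G01 X63.879 Y57.455 F870
G01 X60.448 Y80.429 F870
G01 X57.077 Y99.260 F870
G01 X57.100 Y109.420 F870
G01 X63.848 Y106.381 F870
M5
G0 X0.000 Y0.000

1 u = 1 mm; y_m = 157.291 − y.

[1] `<path>` quadratic bezier, #ff0000→cut S825 F870: (316.316,80.517) → (286.562,86.415) → (254.757,94.240) → (220.900,103.992) → (184.991,115.670) → (147.030,129.276) → (107.018,144.808)

[2] `<path>` cubic bezier, #ff0000→cut S825 F870: (57.589,17.189) → (64.037,34.865) → (63.879,57.455) → (60.448,80.429) → (57.077,99.260) → (57.100,109.420) → (63.848,106.381)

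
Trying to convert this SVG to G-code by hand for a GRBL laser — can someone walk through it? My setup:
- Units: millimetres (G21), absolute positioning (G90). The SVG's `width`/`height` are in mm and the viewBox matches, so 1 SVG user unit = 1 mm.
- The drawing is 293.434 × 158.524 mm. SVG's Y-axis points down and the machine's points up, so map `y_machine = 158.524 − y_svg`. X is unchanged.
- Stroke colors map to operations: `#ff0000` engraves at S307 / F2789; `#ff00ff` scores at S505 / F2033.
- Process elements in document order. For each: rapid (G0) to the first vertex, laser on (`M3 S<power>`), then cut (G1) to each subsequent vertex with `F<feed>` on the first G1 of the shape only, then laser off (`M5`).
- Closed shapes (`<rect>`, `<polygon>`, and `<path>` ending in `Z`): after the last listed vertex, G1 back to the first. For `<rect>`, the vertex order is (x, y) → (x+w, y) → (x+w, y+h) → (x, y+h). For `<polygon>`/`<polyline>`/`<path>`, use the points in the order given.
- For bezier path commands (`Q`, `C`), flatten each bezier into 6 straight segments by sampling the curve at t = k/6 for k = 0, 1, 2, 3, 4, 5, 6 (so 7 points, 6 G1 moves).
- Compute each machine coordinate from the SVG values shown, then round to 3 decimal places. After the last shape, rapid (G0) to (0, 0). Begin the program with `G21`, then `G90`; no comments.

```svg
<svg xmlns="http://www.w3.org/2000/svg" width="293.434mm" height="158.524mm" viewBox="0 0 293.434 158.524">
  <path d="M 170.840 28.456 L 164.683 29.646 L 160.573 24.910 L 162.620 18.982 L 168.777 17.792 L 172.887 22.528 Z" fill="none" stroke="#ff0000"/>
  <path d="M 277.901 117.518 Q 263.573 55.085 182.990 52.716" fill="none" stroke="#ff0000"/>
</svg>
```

G21
G90
G0 X170.840 Y130.068
M3 S307
G1 X164.683 Y128.878 F2789
G1 X160.573 Y133.614
G1 X162.620 Y139.542
G1 X168.777 Y140.732
G1 X172.887 Y135.996
G1 X170.840 Y130.068
M5
G0 X277.901 Y41.006
M3 S307
G1 X271.285 Y60.149 F2789
G1 X260.987 Y75.954
G1 X247.009 Y88.423
G1 X229.350 Y97.555
G1 X208.011 Y103.350
G1 X182.990 Y105.808
M5
G0 X0.000 Y0.000

Since the viewBox matches the mm dimensions, user units are millimetres directly. The only transform is the Y-flip y_m = 158.524 − y_svg.

Shape 1 is a regular polygon drawn with `<path>`. Its stroke #ff0000 means engrave at S307, F2789. After flipping Y the toolpath is (170.840,130.068) → (164.683,128.878) → (160.573,133.614) → (162.620,139.542) → (168.777,140.732) → (172.887,135.996) → (170.840,130.068), returning to the start.

Shape 2 is a quadratic bezier drawn with `<path>`. Its stroke #ff0000 means engrave at S307, F2789. After flipping Y the toolpath is (277.901,41.006) → (271.285,60.149) → (260.987,75.954) → (247.009,88.423) → (229.350,97.555) → (208.011,103.350) → (182.990,105.808).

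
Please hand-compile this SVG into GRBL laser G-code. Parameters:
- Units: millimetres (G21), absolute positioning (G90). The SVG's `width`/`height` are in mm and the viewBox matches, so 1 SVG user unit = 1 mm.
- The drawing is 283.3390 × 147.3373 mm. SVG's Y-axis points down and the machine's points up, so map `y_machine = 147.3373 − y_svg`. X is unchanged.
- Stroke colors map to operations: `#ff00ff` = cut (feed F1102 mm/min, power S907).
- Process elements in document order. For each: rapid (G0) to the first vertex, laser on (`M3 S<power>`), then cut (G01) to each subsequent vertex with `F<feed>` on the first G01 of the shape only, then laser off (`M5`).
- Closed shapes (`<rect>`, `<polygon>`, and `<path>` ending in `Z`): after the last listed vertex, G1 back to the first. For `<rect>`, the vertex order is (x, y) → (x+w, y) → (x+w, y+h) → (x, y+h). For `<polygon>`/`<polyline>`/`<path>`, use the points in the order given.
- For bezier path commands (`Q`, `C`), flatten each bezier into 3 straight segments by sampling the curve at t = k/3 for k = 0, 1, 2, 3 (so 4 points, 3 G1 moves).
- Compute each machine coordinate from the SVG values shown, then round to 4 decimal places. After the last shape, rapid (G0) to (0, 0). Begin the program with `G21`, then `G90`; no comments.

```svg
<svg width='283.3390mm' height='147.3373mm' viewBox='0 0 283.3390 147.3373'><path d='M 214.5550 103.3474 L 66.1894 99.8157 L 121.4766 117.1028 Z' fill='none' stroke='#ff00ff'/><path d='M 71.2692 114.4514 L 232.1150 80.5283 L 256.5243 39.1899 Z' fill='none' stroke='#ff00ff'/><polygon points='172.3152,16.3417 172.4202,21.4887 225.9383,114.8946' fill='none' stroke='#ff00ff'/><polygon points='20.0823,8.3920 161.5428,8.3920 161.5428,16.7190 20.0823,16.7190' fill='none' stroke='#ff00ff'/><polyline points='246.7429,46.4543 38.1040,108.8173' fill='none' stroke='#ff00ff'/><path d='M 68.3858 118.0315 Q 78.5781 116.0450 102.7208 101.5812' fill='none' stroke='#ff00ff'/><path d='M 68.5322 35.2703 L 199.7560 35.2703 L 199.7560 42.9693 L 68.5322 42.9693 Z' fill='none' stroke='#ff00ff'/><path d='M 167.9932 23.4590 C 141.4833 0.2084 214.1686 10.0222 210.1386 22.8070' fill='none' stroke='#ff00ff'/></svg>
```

1 u = 1 mm; y_m = 147.3373 − y.

[1] `<path>` closed polygon, #ff00ff→cut S907 F1102: (214.5550,43.9899) → (66.1894,47.5216) → (121.4766,30.2345) → (214.5550,43.9899) (closed)

[2] `<path>` closed polygon, #ff00ff→cut S907 F1102: (71.2692,32.8859) → (232.1150,66.8090) → (256.5243,108.1474) → (71.2692,32.8859) (closed)

[3] `<polygon>` closed polygon, #ff00ff→cut S907 F1102: (172.3152,130.9956) → (172.4202,125.8486) → (225.9383,32.4427) → (172.3152,130.9956) (closed)

[4] `<polygon>` rectangle, #ff00ff→cut S907 F1102: (20.0823,138.9453) → (161.5428,138.9453) → (161.5428,130.6183) → (20.0823,130.6183) → (20.0823,138.9453) (closed)

[5] `<polyline>` line segment, #ff00ff→cut S907 F1102: (246.7429,100.8830) → (38.1040,38.5200)

[6] `<path>` quadratic bezier, #ff00ff→cut S907 F1102: (68.3858,29.3058) → (76.7307,32.0165) → (88.1757,37.4999) → (102.7208,45.7561)

[7] `<path>` rectangle, #ff00ff→cut S907 F1102: (68.5322,112.0670) → (199.7560,112.0670) → (199.7560,104.3680) → (68.5322,104.3680) → (68.5322,112.0670) (closed)

[8] `<path>` cubic bezier, #ff00ff→cut S907 F1102: (167.9932,123.8783) → (168.0332,137.2220) → (195.1120,135.2102) → (210.1386,124.5303)

G21
G90
G0 X214.5550 Y43.9899
M3 S907
G01 X66.1894 Y47.5216 F1102
G01 X121.4766 Y30.2345
G01 X214.5550 Y43.9899
M5
G0 X71.2692 Y32.8859
M3 S907
G01 X232.1150 Y66.8090 F1102
G01 X256.5243 Y108.1474
G01 X71.2692 Y32.8859
M5
G0 X172.3152 Y130.9956
M3 S907
G01 X172.4202 Y125.8486 F1102
G01 X225.9383 Y32.4427
G01 X172.3152 Y130.9956
M5
G0 X20.0823 Y138.9453
M3 S907
G01 X161.5428 Y138.9453 F1102
G01 X161.5428 Y130.6183
G01 X20.0823 Y130.6183
G01 X20.0823 Y138.9453
M5
G0 X246.7429 Y100.8830
M3 S907
G01 X38.1040 Y38.5200 F1102
M5
G0 X68.3858 Y29.3058
M3 S907
G01 X76.7307 Y32.0165 F1102
G01 X88.1757 Y37.4999
G01 X102.7208 Y45.7561
M5
G0 X68.5322 Y112.0670
M3 S907
G01 X199.7560 Y112.0670 F1102
G01 X199.7560 Y104.3680
G01 X68.5322 Y104.3680
G01 X68.5322 Y112.0670
M5
G0 X167.9932 Y123.8783
M3 S907
G01 X168.0332 Y137.2220 F1102
G01 X195.1120 Y135.2102
G01 X210.1386 Y124.5303
M5
G0 X0.0000 Y0.0000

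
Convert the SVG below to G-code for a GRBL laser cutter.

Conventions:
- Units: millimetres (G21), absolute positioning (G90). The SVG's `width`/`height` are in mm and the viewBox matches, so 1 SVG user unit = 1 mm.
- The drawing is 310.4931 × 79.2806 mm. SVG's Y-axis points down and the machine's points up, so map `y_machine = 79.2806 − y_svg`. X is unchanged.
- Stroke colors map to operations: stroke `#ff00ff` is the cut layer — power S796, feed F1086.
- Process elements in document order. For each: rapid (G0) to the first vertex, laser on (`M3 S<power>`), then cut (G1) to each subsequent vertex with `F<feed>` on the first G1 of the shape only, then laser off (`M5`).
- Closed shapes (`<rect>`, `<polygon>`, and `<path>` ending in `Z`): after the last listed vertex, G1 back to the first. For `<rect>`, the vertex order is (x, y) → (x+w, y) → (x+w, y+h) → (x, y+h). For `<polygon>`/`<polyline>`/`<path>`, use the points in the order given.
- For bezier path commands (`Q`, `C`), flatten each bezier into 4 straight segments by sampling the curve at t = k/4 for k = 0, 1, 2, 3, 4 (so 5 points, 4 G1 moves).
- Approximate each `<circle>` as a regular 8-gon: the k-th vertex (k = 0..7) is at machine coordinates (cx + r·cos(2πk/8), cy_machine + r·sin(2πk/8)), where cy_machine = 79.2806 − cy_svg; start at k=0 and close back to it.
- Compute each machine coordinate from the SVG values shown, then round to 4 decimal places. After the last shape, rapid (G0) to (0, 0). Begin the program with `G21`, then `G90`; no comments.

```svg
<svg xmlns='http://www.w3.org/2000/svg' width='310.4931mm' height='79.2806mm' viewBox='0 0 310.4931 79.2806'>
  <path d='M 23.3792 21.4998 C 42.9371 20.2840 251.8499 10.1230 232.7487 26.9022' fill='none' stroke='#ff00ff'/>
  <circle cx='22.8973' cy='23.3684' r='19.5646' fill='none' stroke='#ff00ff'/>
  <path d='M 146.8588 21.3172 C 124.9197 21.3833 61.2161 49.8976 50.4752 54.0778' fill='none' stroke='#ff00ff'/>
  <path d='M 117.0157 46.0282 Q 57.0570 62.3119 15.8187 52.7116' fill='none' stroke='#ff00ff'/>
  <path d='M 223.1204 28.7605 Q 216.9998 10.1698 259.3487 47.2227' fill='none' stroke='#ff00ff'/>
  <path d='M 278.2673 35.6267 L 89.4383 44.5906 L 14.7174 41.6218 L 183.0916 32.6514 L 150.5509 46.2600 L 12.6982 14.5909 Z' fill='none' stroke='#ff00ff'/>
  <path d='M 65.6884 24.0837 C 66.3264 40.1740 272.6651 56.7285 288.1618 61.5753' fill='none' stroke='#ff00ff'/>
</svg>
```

G21
G90
G0 X23.3792 Y57.7808
M3 S796
G1 X67.0303 Y59.8092 F1086
G1 X142.5611 Y61.8277
G1 X210.8434 Y60.4722
G1 X232.7487 Y52.3784
M5
G0 X42.4619 Y55.9122
M3 S796
G1 X36.7316 Y69.7465 F1086
G1 X22.8973 Y75.4768
G1 X9.0630 Y69.7465
G1 X3.3327 Y55.9122
G1 X9.0630 Y42.0779
G1 X22.8973 Y36.3476
G1 X36.7316 Y42.0779
G1 X42.4619 Y55.9122
M5
G0 X146.8588 Y57.9634
M3 S796
G1 X124.0537 Y53.4045 F1086
G1 X94.4677 Y43.1259
G1 X66.9813 Y32.0759
G1 X50.4752 Y25.2028
M5
G0 X117.0157 Y33.2524
M3 S796
G1 X88.2064 Y26.7283 F1086
G1 X61.7371 Y23.4397
G1 X37.6079 Y23.3866
G1 X15.8187 Y26.5690
M5
G0 X223.1204 Y50.5201
M3 S796
G1 X223.0894 Y56.3377 F1086
G1 X229.1172 Y55.1999
G1 X241.2036 Y47.1066
G1 X259.3487 Y32.0579
M5
G0 X278.2673 Y43.6539
M3 S796
G1 X89.4383 Y34.6900 F1086
G1 X14.7174 Y37.6588
G1 X183.0916 Y46.6292
G1 X150.5509 Y33.0206
G1 X12.6982 Y64.6897
G1 X278.2673 Y43.6539
M5
G0 X65.6884 Y55.1969
M3 S796
G1 X98.5398 Y43.2323 F1086
G1 X171.3531 Y32.2348
G1 X246.9524 Y23.3454
G1 X288.1618 Y17.7053
M5
G0 X0.0000 Y0.0000

Since the viewBox matches the mm dimensions, user units are millimetres directly. The only transform is the Y-flip y_m = 79.2806 − y_svg.

Shape 1 is a cubic bezier drawn with `<path>`. Its stroke #ff00ff means cut at S796, F1086. After flipping Y the toolpath is (23.3792,57.7808) → (67.0303,59.8092) → (142.5611,61.8277) → (210.8434,60.4722) → (232.7487,52.3784).

Shape 2 is a circle drawn with `<circle>`. Its stroke #ff00ff means cut at S796, F1086. After flipping Y the toolpath is (42.4619,55.9122) → (36.7316,69.7465) → (22.8973,75.4768) → (9.0630,69.7465) → (3.3327,55.9122) → (9.0630,42.0779) → (22.8973,36.3476) → (36.7316,42.0779) → (42.4619,55.9122), returning to the start.

Shape 3 is a cubic bezier drawn with `<path>`. Its stroke #ff00ff means cut at S796, F1086. After flipping Y the toolpath is (146.8588,57.9634) → (124.0537,53.4045) → (94.4677,43.1259) → (66.9813,32.0759) → (50.4752,25.2028).

Shape 4 is a quadratic bezier drawn with `<path>`. Its stroke #ff00ff means cut at S796, F1086. After flipping Y the toolpath is (117.0157,33.2524) → (88.2064,26.7283) → (61.7371,23.4397) → (37.6079,23.3866) → (15.8187,26.5690).

Shape 5 is a quadratic bezier drawn with `<path>`. Its stroke #ff00ff means cut at S796, F1086. After flipping Y the toolpath is (223.1204,50.5201) → (223.0894,56.3377) → (229.1172,55.1999) → (241.2036,47.1066) → (259.3487,32.0579).

Shape 6 is a closed polygon drawn with `<path>`. Its stroke #ff00ff means cut at S796, F1086. After flipping Y the toolpath is (278.2673,43.6539) → (89.4383,34.6900) → (14.7174,37.6588) → (183.0916,46.6292) → (150.5509,33.0206) → (12.6982,64.6897) → (278.2673,43.6539), returning to the start.

Shape 7 is a cubic bezier drawn with `<path>`. Its stroke #ff00ff means cut at S796, F1086. After flipping Y the toolpath is (65.6884,55.1969) → (98.5398,43.2323) → (171.3531,32.2348) → (246.9524,23.3454) → (288.1618,17.7053).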